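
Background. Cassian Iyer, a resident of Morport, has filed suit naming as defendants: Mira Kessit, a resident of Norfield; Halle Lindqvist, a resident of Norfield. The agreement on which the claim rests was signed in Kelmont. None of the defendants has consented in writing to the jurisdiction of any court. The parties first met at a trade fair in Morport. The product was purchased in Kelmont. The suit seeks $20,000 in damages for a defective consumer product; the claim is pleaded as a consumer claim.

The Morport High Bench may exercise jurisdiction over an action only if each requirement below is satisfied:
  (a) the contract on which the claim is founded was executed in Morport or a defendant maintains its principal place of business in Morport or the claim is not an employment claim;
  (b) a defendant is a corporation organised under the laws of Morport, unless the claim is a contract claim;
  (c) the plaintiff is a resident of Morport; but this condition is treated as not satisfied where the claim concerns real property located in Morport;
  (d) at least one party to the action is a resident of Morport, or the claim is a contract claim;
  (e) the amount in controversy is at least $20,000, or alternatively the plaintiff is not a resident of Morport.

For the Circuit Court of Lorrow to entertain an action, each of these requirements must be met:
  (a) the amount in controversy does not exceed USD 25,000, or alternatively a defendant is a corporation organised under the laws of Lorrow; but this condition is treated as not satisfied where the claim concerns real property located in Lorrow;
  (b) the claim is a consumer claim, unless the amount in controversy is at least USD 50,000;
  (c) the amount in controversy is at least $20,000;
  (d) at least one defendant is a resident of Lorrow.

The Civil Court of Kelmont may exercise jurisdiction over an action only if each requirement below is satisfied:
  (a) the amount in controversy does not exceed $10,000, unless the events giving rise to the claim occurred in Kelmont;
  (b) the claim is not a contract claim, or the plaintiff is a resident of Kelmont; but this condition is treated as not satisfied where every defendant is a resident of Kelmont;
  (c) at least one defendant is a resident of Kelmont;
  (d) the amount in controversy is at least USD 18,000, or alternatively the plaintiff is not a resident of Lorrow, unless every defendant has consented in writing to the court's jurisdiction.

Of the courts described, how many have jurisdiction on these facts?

The Morport High Bench:
  (a) The claim is a consumer claim, not an employment claim — that alternative is enough. Satisfied.
  (b) No defendant is a corporation. Nor does the 'unless' clause help: the claim is a consumer claim, not a contract claim. Fails.
  (c) The plaintiff resides in Morport. And the carve-out is inapplicable — the claim does not concern real property. Satisfied.
  (d) Cassian Iyer resides in Morport — that alternative is enough. Condition met.
  (e) The amount in controversy is $20,000, which meets the USD 20,000 floor, so one alternative holds. Satisfied.
  → At least one condition fails; no jurisdiction.
The Circuit Court of Lorrow:
  (a) The amount in controversy is USD 20,000, within the USD 25,000 ceiling, which satisfies one of the alternatives. The exception is not triggered, since the claim does not concern real property. Met.
  (b) The claim is a consumer claim. Satisfied.
  (c) The amount in controversy is USD 20,000, which meets the $20,000 floor. Met.
  (d) No defendant resides in Lorrow (they reside in Norfield, Norfield). Fails.
  → The court lacks jurisdiction.
The Civil Court of Kelmont:
  (a) The amount in controversy is USD 20,000, above the USD 10,000 ceiling. The proviso rescues it, though: the operative events occurred in Kelmont. Condition met.
  (b) The claim is a consumer claim, not a contract claim — that alternative is enough. The exception is not triggered, since the defendants reside as follows — Mira Kessit in Norfield, Halle Lindqvist in Norfield — not all in Kelmont. Condition met.
  (c) No defendant resides in Kelmont (they reside in Norfield, Norfield). Not met.
  (d) The amount in controversy is 20,000 dollars, which meets the $18,000 floor, which satisfies one of the alternatives. Satisfied.
  → At least one condition fails; no jurisdiction.
No court satisfies all of its conditions.

0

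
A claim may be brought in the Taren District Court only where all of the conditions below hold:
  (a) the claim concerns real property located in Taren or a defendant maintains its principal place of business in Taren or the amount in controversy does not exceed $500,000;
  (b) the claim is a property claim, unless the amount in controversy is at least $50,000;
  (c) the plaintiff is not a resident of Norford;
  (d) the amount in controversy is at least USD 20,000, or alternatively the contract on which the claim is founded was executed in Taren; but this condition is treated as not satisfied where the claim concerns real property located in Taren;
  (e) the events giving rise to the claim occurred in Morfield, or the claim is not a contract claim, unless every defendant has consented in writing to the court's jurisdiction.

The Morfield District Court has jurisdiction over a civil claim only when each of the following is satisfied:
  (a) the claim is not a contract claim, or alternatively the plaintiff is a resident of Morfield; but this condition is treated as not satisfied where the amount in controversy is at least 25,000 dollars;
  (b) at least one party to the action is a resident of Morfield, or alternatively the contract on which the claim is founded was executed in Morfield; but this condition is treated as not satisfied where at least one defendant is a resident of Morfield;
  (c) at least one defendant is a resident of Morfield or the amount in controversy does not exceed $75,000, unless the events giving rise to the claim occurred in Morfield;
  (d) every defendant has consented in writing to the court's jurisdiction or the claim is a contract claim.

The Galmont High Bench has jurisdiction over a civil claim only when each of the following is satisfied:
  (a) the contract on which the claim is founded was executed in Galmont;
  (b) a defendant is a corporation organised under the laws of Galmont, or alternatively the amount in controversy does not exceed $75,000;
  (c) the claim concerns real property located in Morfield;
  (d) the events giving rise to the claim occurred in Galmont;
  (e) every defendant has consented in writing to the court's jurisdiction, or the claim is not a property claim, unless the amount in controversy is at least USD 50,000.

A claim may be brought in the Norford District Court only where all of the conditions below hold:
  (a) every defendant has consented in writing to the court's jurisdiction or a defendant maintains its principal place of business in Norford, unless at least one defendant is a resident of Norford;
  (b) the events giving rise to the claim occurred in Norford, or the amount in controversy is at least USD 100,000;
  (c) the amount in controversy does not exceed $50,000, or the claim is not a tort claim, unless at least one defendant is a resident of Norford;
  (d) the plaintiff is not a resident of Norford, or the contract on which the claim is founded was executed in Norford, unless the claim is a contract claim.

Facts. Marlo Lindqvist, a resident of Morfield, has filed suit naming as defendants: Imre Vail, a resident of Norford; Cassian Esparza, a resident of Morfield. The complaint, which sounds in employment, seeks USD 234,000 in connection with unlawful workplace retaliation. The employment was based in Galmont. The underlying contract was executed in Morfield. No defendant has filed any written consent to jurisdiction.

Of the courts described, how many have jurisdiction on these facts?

2

The Taren District Court:
  (a) The amount in controversy is $234,000, within the USD 500,000 ceiling, so this disjunct is met. Met.
  (b) The claim is an employment claim, not a property claim. The proviso rescues it, though: the amount in controversy is USD 234,000, which meets the $50,000 floor. Condition met.
  (c) The plaintiff resides in Morfield, which is not Norford. Condition met.
  (d) The amount in controversy is USD 234,000, which meets the $20,000 floor, so this disjunct is met. The carve-out does not apply: the claim does not concern real property. Condition met.
  (e) The claim is an employment claim, not a contract claim, so this disjunct is met. Satisfied.
  → All conditions met; jurisdiction exists.
The Morfield District Court:
  (a) The claim is an employment claim, not a contract claim — that alternative is enough. But the carve-out bites: the amount in controversy is USD 234,000, which meets the $25,000 floor. Not met.
  (b) Marlo Lindqvist resides in Morfield, which satisfies one of the alternatives. But Cassian Esparza resides in Morfield, triggering the carve-out and defeating this condition. Not satisfied.
  (c) Cassian Esparza resides in Morfield, which satisfies one of the alternatives. Satisfied.
  (d) No such written consent has been filed; the claim is an employment claim, not a contract claim — none of the alternatives is met. Condition not met.
  → At least one condition fails; no jurisdiction.
The Galmont High Bench:
  (a) The contract was executed in Morfield, not Galmont. Condition not met.
  (b) No defendant is a corporation; the amount in controversy is 234,000 dollars, above the $75,000 ceiling — every alternative fails. Condition not met.
  (c) The claim does not concern real property. Condition not met.
  (d) The operative events occurred in Galmont. Met.
  (e) The claim is an employment claim, not a property claim, which satisfies one of the alternatives. Met.
  → Not every requirement is met — no jurisdiction.
The Norford District Court:
  (a) No such written consent has been filed; no defendant is a corporation — none of the alternatives is met. However, Imre Vail resides in Norford, so the 'unless' proviso supplies this condition. Condition met.
  (b) The amount in controversy is 234,000 dollars, which meets the 100,000 dollars floor — that alternative is enough. Satisfied.
  (c) The claim is an employment claim, not a tort claim, so this disjunct is met. Condition met.
  (d) The plaintiff resides in Morfield, which is not Norford, which satisfies one of the alternatives. Satisfied.
  → Jurisdiction lies.
Courts with jurisdiction: the Taren District Court, the Norford District Court — 2 in total.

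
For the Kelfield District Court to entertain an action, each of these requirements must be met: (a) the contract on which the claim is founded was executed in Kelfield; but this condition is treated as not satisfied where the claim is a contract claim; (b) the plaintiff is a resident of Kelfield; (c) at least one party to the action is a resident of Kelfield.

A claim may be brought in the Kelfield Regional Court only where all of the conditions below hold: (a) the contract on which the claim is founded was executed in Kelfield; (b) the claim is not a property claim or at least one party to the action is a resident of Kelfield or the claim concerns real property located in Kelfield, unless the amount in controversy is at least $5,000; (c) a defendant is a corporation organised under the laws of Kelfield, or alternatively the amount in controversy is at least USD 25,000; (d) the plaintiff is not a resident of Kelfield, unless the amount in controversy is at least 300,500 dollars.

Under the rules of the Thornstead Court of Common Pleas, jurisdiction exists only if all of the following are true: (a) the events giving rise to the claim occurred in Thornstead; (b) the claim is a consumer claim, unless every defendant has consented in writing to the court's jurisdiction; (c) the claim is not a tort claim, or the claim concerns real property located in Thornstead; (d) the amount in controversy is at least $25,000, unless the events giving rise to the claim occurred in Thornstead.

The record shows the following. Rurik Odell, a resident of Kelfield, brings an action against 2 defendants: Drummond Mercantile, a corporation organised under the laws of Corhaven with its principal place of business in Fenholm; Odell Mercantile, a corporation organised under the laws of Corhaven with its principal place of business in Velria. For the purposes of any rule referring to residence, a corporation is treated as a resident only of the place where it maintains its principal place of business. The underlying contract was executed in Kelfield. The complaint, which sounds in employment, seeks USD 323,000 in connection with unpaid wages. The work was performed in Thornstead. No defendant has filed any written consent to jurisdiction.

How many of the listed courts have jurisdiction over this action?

The Kelfield District Court:
  (a) The contract was executed in Kelfield. The exception is not triggered, since the claim is an employment claim, not a contract claim. Satisfied.
  (b) The plaintiff resides in Kelfield. Satisfied.
  (c) Rurik Odell resides in Kelfield. Condition met.
  → Every requirement is satisfied — jurisdiction.
The Kelfield Regional Court:
  (a) The contract was executed in Kelfield. Satisfied.
  (b) The claim is an employment claim, not a property claim, which satisfies one of the alternatives. Met.
  (c) The amount in controversy is 323,000 dollars, which meets the $25,000 floor, which satisfies one of the alternatives. Satisfied.
  (d) The plaintiff resides in Kelfield. The proviso rescues it, though: the amount in controversy is 323,000 dollars, which meets the 300,500 dollars floor. Condition met.
  → The court has jurisdiction.
The Thornstead Court of Common Pleas:
  (a) The operative events occurred in Thornstead. Condition met.
  (b) The claim is an employment claim, not a consumer claim. Nor does the 'unless' clause help: no such written consent has been filed. Fails.
  (c) The claim is an employment claim, not a tort claim, so one alternative holds. Met.
  (d) The amount in controversy is USD 323,000, which meets the USD 25,000 floor. Condition met.
  → At least one condition fails; no jurisdiction.
Courts with jurisdiction: the Kelfield District Court, the Kelfield Regional Court — 2 in total.

2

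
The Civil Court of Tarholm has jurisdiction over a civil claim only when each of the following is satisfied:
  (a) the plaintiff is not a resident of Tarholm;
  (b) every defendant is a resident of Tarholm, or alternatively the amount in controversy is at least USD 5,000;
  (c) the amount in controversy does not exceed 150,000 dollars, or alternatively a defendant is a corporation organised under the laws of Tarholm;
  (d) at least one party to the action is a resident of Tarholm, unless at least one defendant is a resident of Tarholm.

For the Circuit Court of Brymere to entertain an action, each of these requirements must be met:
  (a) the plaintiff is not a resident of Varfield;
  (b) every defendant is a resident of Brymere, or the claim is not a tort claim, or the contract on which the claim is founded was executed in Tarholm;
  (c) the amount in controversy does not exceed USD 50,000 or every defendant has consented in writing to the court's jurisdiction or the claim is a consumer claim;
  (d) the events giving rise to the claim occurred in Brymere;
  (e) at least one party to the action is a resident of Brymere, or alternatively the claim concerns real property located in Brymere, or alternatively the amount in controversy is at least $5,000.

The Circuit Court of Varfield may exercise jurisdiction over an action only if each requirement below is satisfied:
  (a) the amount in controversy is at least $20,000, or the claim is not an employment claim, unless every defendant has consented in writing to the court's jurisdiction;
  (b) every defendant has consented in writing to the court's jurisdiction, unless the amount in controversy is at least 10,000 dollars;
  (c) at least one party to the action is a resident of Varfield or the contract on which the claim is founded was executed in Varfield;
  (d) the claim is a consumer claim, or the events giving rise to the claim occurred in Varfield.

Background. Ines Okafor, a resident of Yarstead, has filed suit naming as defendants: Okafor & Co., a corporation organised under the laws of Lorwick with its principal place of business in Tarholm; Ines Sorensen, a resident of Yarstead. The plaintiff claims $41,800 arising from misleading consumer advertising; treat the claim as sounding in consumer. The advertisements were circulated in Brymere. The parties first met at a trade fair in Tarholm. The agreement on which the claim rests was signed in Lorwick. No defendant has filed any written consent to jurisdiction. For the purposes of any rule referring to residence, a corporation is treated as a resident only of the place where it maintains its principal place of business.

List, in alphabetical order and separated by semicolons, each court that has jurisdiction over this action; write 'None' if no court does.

The Civil Court of Tarholm:
  (a) The plaintiff resides in Yarstead, which is not Tarholm. Satisfied.
  (b) The amount in controversy is 41,800 dollars, which meets the $5,000 floor, so one alternative holds. Satisfied.
  (c) The amount in controversy is 41,800 dollars, within the 150,000 dollars ceiling, which satisfies one of the alternatives. Condition met.
  (d) Okafor & Co. resides in Tarholm. Satisfied.
  → The court has jurisdiction.
The Circuit Court of Brymere:
  (a) The plaintiff resides in Yarstead, which is not Varfield. Met.
  (b) The claim is a consumer claim, not a tort claim, so one alternative holds. Met.
  (c) The amount in controversy is $41,800, within the USD 50,000 ceiling, so one alternative holds. Met.
  (d) The operative events occurred in Brymere. Satisfied.
  (e) The amount in controversy is USD 41,800, which meets the USD 5,000 floor — that alternative is enough. Condition met.
  → The court has jurisdiction.
The Circuit Court of Varfield:
  (a) The amount in controversy is 41,800 dollars, which meets the USD 20,000 floor, which satisfies one of the alternatives. Condition met.
  (b) No such written consent has been filed. The proviso rescues it, though: the amount in controversy is 41,800 dollars, which meets the 10,000 dollars floor. Satisfied.
  (c) No party resides in Varfield; the contract was executed in Lorwick, not Varfield — every alternative fails. Condition not met.
  (d) The claim is a consumer claim, so one alternative holds. Condition met.
  → At least one condition fails; no jurisdiction.

the Circuit Court of Brymere; the Civil Court of Tarholm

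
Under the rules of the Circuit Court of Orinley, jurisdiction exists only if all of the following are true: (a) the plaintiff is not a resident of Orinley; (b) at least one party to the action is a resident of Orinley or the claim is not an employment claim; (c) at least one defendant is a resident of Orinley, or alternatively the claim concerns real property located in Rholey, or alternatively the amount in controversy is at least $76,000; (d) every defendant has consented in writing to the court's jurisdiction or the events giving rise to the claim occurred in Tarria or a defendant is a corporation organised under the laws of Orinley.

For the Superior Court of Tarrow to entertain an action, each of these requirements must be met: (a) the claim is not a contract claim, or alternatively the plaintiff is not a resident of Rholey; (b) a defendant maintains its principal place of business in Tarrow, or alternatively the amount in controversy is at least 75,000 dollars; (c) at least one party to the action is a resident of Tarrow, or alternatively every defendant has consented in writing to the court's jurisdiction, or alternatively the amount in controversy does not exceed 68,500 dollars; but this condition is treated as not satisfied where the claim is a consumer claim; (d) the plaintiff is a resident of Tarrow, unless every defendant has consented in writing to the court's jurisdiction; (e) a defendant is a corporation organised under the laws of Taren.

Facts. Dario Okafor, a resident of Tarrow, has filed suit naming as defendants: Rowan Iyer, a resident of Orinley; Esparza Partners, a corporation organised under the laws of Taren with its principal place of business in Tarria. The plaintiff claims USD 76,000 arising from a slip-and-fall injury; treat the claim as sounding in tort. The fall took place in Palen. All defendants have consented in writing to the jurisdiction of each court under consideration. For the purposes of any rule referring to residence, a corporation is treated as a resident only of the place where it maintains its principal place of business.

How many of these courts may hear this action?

The Circuit Court of Orinley:
  (a) The plaintiff resides in Tarrow, which is not Orinley. Met.
  (b) Rowan Iyer resides in Orinley, so one alternative holds. Satisfied.
  (c) Rowan Iyer resides in Orinley — that alternative is enough. Satisfied.
  (d) Every defendant has filed written consent, so one alternative holds. Condition met.
  → Jurisdiction lies.
The Superior Court of Tarrow:
  (a) The claim is a tort claim, not a contract claim, so one alternative holds. Met.
  (b) The amount in controversy is 76,000 dollars, which meets the $75,000 floor, so one alternative holds. Satisfied.
  (c) Dario Okafor resides in Tarrow, which satisfies one of the alternatives. The carve-out does not apply: the claim is a tort claim, not a consumer claim. Met.
  (d) The plaintiff resides in Tarrow. Condition met.
  (e) Esparza Partners is organised under the laws of Taren. Met.
  → All conditions met; jurisdiction exists.
Courts with jurisdiction: the Circuit Court of Orinley, the Superior Court of Tarrow — 2 in total.

2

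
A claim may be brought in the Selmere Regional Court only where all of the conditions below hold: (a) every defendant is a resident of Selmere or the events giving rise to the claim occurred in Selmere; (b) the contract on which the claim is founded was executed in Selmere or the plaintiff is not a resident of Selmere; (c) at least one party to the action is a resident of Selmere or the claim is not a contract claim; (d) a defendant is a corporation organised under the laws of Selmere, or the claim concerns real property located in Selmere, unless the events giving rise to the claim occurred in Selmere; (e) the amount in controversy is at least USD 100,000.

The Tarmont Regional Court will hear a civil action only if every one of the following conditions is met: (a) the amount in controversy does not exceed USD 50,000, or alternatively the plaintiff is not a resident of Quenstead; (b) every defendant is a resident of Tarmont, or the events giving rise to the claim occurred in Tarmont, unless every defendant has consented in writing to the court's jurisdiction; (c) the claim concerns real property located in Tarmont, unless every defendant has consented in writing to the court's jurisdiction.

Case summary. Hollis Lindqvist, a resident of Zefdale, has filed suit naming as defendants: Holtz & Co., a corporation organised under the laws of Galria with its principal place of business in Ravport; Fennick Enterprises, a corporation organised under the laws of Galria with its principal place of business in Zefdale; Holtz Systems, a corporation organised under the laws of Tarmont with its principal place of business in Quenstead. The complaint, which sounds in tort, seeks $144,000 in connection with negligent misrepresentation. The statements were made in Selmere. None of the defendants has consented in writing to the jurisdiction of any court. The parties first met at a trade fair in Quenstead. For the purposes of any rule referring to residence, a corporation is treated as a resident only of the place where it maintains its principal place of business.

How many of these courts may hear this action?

1

The Selmere Regional Court:
  (a) The operative events occurred in Selmere, so one alternative holds. Condition met.
  (b) The plaintiff resides in Zefdale, which is not Selmere, which satisfies one of the alternatives. Condition met.
  (c) The claim is a tort claim, not a contract claim, which satisfies one of the alternatives. Satisfied.
  (d) The corporate defendant(s) are organised in Galria, Tarmont, not Selmere; the claim does not concern real property — none of the alternatives is met. The proviso rescues it, though: the operative events occurred in Selmere. Satisfied.
  (e) The amount in controversy is USD 144,000, which meets the 100,000 dollars floor. Condition met.
  → Jurisdiction lies.
The Tarmont Regional Court:
  (a) The plaintiff resides in Zefdale, which is not Quenstead, so one alternative holds. Condition met.
  (b) The defendants reside as follows — Holtz & Co. in Ravport, Fennick Enterprises in Zefdale, Holtz Systems in Quenstead — not all in Tarmont; the operative events occurred in Selmere, not Tarmont — no alternative holds. Nor does the 'unless' clause help: no such written consent has been filed. Condition not met.
  (c) The claim does not concern real property. And no such written consent has been filed, so the proviso does not save it. Condition not met.
  → The court lacks jurisdiction.
Courts with jurisdiction: the Selmere Regional Court — 1 in total.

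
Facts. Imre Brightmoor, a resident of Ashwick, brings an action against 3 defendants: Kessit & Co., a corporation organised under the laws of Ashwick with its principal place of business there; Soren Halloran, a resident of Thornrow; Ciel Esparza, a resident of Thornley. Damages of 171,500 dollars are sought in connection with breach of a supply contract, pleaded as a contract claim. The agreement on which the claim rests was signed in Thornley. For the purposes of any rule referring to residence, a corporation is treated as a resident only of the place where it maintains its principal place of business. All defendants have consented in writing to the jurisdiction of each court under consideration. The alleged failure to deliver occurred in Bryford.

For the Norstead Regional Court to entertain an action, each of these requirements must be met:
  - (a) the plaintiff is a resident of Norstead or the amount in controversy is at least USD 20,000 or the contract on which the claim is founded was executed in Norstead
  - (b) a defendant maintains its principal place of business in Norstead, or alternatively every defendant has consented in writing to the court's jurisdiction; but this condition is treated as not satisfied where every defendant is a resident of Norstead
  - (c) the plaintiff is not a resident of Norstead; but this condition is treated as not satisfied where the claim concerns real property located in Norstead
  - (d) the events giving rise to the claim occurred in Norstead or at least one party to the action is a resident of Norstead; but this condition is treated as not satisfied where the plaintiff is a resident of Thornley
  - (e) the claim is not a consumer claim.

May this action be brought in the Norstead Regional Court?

No

The Norstead Regional Court:
  (a) The amount in controversy is USD 171,500, which meets the $20,000 floor, so one alternative holds. Met.
  (b) Every defendant has filed written consent — that alternative is enough. And the carve-out is inapplicable — the defendants reside as follows — Kessit & Co. in Ashwick, Soren Halloran in Thornrow, Ciel Esparza in Thornley — not all in Norstead. Satisfied.
  (c) The plaintiff resides in Ashwick, which is not Norstead. And the carve-out is inapplicable — the claim does not concern real property. Condition met.
  (d) The operative events occurred in Bryford, not Norstead; no party resides in Norstead — every alternative fails. Fails.
  (e) The claim is a contract claim, not a consumer claim. Met.
  → The court lacks jurisdiction.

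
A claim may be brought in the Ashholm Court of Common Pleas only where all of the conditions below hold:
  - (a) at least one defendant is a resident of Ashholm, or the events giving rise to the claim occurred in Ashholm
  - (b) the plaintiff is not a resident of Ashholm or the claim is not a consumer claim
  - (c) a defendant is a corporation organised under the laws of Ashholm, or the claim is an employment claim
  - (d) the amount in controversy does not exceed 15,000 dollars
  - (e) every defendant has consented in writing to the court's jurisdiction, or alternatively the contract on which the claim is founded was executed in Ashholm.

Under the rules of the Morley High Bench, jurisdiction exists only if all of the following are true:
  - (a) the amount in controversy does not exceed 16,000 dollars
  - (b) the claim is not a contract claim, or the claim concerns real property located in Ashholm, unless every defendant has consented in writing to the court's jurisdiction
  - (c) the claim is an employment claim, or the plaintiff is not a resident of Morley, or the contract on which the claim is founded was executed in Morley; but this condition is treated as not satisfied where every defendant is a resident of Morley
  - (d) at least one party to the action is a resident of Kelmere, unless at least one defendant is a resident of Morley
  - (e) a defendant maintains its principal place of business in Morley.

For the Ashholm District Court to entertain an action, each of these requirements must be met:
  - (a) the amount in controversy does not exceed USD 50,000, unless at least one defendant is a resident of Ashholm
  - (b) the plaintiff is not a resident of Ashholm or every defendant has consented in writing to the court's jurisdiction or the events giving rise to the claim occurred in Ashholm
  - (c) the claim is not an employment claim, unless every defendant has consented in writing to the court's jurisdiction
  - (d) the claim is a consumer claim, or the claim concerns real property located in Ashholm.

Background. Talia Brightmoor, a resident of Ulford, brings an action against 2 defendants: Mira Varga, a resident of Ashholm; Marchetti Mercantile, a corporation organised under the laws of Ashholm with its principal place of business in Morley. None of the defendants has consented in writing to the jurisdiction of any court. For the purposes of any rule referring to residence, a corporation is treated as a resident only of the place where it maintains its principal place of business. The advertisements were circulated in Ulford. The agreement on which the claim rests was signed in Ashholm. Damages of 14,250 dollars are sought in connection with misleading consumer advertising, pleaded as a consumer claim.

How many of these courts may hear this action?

3

The Ashholm Court of Common Pleas:
  (a) Mira Varga resides in Ashholm, so this disjunct is met. Satisfied.
  (b) The plaintiff resides in Ulford, which is not Ashholm, which satisfies one of the alternatives. Met.
  (c) Marchetti Mercantile is organised under the laws of Ashholm — that alternative is enough. Met.
  (d) The amount in controversy is $14,250, within the USD 15,000 ceiling. Satisfied.
  (e) The contract was executed in Ashholm, so this disjunct is met. Met.
  → All conditions met; jurisdiction exists.
The Morley High Bench:
  (a) The amount in controversy is $14,250, within the $16,000 ceiling. Satisfied.
  (b) The claim is a consumer claim, not a contract claim, so one alternative holds. Condition met.
  (c) The plaintiff resides in Ulford, which is not Morley — that alternative is enough. The exception is not triggered, since the defendants reside as follows — Mira Varga in Ashholm, Marchetti Mercantile in Morley — not all in Morley. Condition met.
  (d) No party resides in Kelmere. But Marchetti Mercantile resides in Morley, and the 'unless' clause therefore excuses the requirement. Met.
  (e) Marchetti Mercantile has its principal place of business in Morley. Satisfied.
  → Jurisdiction lies.
The Ashholm District Court:
  (a) The amount in controversy is 14,250 dollars, within the $50,000 ceiling. Condition met.
  (b) The plaintiff resides in Ulford, which is not Ashholm, which satisfies one of the alternatives. Met.
  (c) The claim is a consumer claim, not an employment claim. Satisfied.
  (d) The claim is a consumer claim, so one alternative holds. Met.
  → All conditions met; jurisdiction exists.
Courts with jurisdiction: the Ashholm Court of Common Pleas, the Morley High Bench, the Ashholm District Court — 3 in total.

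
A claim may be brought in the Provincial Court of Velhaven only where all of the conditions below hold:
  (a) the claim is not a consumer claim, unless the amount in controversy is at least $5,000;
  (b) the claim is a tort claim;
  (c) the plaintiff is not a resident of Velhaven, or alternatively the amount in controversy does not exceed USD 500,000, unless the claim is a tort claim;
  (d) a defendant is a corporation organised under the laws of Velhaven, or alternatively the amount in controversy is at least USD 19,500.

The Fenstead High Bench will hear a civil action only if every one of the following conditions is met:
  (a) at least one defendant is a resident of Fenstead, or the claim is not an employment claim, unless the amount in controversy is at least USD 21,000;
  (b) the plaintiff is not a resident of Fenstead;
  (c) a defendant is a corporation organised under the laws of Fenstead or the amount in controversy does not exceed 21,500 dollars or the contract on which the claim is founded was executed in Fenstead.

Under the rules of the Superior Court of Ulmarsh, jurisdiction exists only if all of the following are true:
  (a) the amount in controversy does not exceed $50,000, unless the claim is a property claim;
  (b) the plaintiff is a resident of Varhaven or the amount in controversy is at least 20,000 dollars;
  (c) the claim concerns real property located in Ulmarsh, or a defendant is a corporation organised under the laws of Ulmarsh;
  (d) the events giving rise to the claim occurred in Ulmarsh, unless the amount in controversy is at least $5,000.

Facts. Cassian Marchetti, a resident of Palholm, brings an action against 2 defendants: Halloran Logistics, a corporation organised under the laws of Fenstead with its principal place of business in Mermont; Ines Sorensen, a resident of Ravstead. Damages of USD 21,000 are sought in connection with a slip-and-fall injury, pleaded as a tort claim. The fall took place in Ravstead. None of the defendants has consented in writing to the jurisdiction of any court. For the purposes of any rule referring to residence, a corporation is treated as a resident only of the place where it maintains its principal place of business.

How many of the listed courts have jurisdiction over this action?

2

The Provincial Court of Velhaven:
  (a) The claim is a tort claim, not a consumer claim. Satisfied.
  (b) The claim is a tort claim. Met.
  (c) The plaintiff resides in Palholm, which is not Velhaven, so one alternative holds. Met.
  (d) The amount in controversy is USD 21,000, which meets the USD 19,500 floor, so one alternative holds. Condition met.
  → Jurisdiction lies.
The Fenstead High Bench:
  (a) The claim is a tort claim, not an employment claim, which satisfies one of the alternatives. Met.
  (b) The plaintiff resides in Palholm, which is not Fenstead. Satisfied.
  (c) Halloran Logistics is organised under the laws of Fenstead, so one alternative holds. Met.
  → All conditions met; jurisdiction exists.
The Superior Court of Ulmarsh:
  (a) The amount in controversy is USD 21,000, within the 50,000 dollars ceiling. Met.
  (b) The amount in controversy is USD 21,000, which meets the $20,000 floor, so one alternative holds. Condition met.
  (c) The claim does not concern real property; the corporate defendant(s) are organised in Fenstead, not Ulmarsh — every alternative fails. Not satisfied.
  (d) The operative events occurred in Ravstead, not Ulmarsh. But the amount in controversy is 21,000 dollars, which meets the 5,000 dollars floor, and the 'unless' clause therefore excuses the requirement. Met.
  → No jurisdiction.
Courts with jurisdiction: the Provincial Court of Velhaven, the Fenstead High Bench — 2 in total.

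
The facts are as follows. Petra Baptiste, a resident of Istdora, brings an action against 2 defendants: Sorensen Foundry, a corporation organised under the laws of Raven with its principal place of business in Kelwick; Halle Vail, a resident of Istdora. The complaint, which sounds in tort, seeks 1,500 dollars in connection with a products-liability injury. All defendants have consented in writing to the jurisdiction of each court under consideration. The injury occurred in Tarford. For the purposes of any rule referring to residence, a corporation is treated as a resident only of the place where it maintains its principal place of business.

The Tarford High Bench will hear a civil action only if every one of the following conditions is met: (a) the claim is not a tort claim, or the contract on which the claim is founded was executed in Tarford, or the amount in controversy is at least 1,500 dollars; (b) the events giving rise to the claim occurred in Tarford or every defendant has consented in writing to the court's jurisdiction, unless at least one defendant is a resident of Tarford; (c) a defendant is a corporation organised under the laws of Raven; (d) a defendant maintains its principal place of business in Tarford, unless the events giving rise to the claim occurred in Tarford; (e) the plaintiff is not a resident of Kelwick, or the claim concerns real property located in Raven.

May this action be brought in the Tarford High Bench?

The Tarford High Bench:
  (a) The amount in controversy is 1,500 dollars, which meets the USD 1,500 floor, which satisfies one of the alternatives. Met.
  (b) The operative events occurred in Tarford — that alternative is enough. Met.
  (c) Sorensen Foundry is organised under the laws of Raven. Condition met.
  (d) The corporate defendant(s) have their principal place of business in Kelwick, not Tarford. The proviso rescues it, though: the operative events occurred in Tarford. Met.
  (e) The plaintiff resides in Istdora, which is not Kelwick — that alternative is enough. Satisfied.
  → Jurisdiction lies.

Yes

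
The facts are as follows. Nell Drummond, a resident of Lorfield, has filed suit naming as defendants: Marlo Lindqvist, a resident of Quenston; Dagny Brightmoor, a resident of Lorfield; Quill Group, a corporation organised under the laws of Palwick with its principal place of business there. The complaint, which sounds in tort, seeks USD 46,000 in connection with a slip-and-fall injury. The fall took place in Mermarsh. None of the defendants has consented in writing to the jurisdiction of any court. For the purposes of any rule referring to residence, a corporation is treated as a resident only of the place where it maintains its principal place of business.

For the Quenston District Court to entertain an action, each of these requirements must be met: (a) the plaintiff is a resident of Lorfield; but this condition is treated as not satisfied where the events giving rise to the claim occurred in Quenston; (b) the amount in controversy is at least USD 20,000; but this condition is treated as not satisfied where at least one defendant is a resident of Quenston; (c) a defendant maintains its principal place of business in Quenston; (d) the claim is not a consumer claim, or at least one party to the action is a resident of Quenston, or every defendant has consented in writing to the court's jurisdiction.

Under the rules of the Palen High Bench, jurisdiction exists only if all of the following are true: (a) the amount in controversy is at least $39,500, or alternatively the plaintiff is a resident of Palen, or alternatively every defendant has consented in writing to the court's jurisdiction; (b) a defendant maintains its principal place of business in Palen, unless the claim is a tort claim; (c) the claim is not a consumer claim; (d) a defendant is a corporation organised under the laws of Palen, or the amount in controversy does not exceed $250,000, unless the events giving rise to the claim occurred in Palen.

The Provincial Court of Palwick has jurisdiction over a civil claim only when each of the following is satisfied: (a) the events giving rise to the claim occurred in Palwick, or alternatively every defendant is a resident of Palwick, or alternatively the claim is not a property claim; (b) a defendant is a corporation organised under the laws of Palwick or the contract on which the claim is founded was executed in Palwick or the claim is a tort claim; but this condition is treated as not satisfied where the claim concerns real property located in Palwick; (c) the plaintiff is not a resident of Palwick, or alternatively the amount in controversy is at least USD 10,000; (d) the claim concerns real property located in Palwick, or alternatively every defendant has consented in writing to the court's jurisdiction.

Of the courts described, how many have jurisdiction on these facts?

1

The Quenston District Court:
  (a) The plaintiff resides in Lorfield. And the carve-out is inapplicable — the operative events occurred in Mermarsh, not Quenston. Satisfied.
  (b) The amount in controversy is USD 46,000, which meets the 20,000 dollars floor. But Marlo Lindqvist resides in Quenston, triggering the carve-out and defeating this condition. Fails.
  (c) The corporate defendant(s) have their principal place of business in Palwick, not Quenston. Not satisfied.
  (d) The claim is a tort claim, not a consumer claim, which satisfies one of the alternatives. Condition met.
  → Not every requirement is met — no jurisdiction.
The Palen High Bench:
  (a) The amount in controversy is $46,000, which meets the $39,500 floor — that alternative is enough. Met.
  (b) The corporate defendant(s) have their principal place of business in Palwick, not Palen. The proviso rescues it, though: the claim is a tort claim. Met.
  (c) The claim is a tort claim, not a consumer claim. Satisfied.
  (d) The amount in controversy is USD 46,000, within the $250,000 ceiling, which satisfies one of the alternatives. Met.
  → Jurisdiction lies.
The Provincial Court of Palwick:
  (a) The claim is a tort claim, not a property claim — that alternative is enough. Satisfied.
  (b) Quill Group is organised under the laws of Palwick, which satisfies one of the alternatives. The exception is not triggered, since the claim does not concern real property. Condition met.
  (c) The plaintiff resides in Lorfield, which is not Palwick — that alternative is enough. Met.
  (d) The claim does not concern real property; no such written consent has been filed — none of the alternatives is met. Not met.
  → The court lacks jurisdiction.
Courts with jurisdiction: the Palen High Bench — 1 in total.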